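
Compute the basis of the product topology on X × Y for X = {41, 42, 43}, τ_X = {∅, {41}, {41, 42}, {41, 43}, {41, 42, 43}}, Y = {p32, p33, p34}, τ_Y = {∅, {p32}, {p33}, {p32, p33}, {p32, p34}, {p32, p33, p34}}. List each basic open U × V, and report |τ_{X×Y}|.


Basis B = {∅ × ∅, {41} × {p32}, {41} × {p33}, {41} × {p32, p33}, {41} × {p32, p34}, {41, 42} × {p32}, {41, 43} × {p32}, {41, 42} × {p33}, {41, 43} × {p33}, {41} × {p32, p33, p34}, {41, 42, 43} × {p32}, {41, 42, 43} × {p33}, {41, 42} × {p32, p33}, {41, 43} × {p32, p33}, {41, 42} × {p32, p34}, {41, 43} × {p32, p34}, {41, 42} × {p32, p33, p34}, {41, 43} × {p32, p33, p34}, {41, 42, 43} × {p32, p33}, {41, 42, 43} × {p32, p34}, {41, 42, 43} × {p32, p33, p34}}; |τ_{X×Y}| = 70.

Enumerate products U × V with U ∈ τ_X, V ∈ τ_Y (deduplicated):
  ∅ × ∅ = {} (∅)
  {41} × {p32} = {(41,p32)}
  {41} × {p33} = {(41,p33)}
  {41} × {p32, p33} = {(41,p32), (41,p33)}
  {41} × {p32, p34} = {(41,p32), (41,p34)}
  {41, 42} × {p32} = {(41,p32), (42,p32)}
  {41, 43} × {p32} = {(41,p32), (43,p32)}
  {41, 42} × {p33} = {(41,p33), (42,p33)}
  {41, 43} × {p33} = {(41,p33), (43,p33)}
  {41} × {p32, p33, p34} = {(41,p32), (41,p33), (41,p34)}
  {41, 42, 43} × {p32} = {(41,p32), (42,p32), (43,p32)}
  {41, 42, 43} × {p33} = {(41,p33), (42,p33), (43,p33)}
  {41, 42} × {p32, p33} = {(41,p32), (41,p33), (42,p32), (42,p33)}
  {41, 43} × {p32, p33} = {(41,p32), (41,p33), (43,p32), (43,p33)}
  {41, 42} × {p32, p34} = {(41,p32), (41,p34), (42,p32), (42,p34)}
  {41, 43} × {p32, p34} = {(41,p32), (41,p34), (43,p32), (43,p34)}
  {41, 42} × {p32, p33, p34} = {(41,p32), (41,p33), (41,p34), (42,p32), (42,p33), (42,p34)}
  {41, 43} × {p32, p33, p34} = {(41,p32), (41,p33), (41,p34), (43,p32), (43,p33), (43,p34)}
  {41, 42, 43} × {p32, p33} = {(41,p32), (41,p33), (42,p32), (42,p33), (43,p32), (43,p33)}
  {41, 42, 43} × {p32, p34} = {(41,p32), (41,p34), (42,p32), (42,p34), (43,p32), (43,p34)}
  {41, 42, 43} × {p32, p33, p34} = {(41,p32), (41,p33), (41,p34), (42,p32), (42,p33), (42,p34), (43,p32), (43,p33), (43,p34)}
These 21 distinct sets form the basis B.
Close under arbitrary unions to get τ_{X×Y}; counting gives |τ_{X×Y}| = 70.


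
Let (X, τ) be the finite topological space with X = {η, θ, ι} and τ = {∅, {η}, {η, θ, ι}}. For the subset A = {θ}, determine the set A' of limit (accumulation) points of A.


A' = {ι}

For each x ∈ X, list the open sets U ∈ τ with x ∈ U, then check whether U ∩ (A ∖ {x}) ≠ ∅ for every such U.
  x = η: open {η} ∋ x has {η} ∩ (A ∖ {η}) = ∅, so x is NOT a limit point.
  x = θ: open {η, θ, ι} ∋ x has {η, θ, ι} ∩ (A ∖ {θ}) = ∅, so x is NOT a limit point.
  x = ι: opens ∋ x are {η, θ, ι}; each meets A ∖ {ι}, so x IS a limit point.
Collecting: A' = {ι}.


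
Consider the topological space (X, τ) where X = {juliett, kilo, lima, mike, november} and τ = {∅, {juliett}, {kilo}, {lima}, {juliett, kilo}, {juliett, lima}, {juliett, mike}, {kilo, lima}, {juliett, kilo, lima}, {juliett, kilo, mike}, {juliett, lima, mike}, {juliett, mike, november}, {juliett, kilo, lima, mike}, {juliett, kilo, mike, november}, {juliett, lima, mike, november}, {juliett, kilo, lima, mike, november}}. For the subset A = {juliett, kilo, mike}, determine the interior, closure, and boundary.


int(A) = {juliett, kilo, mike}, cl(A) = {juliett, kilo, mike, november}, ∂A = {november}.

Closed sets in (X, τ) are complements of opens:
  closed(X, τ) = {∅, {kilo}, {lima}, {november}, {kilo, lima}, {kilo, november}, {lima, november}, {mike, november}, {juliett, mike, november}, {kilo, lima, november}, {kilo, mike, november}, {lima, mike, november}, {juliett, kilo, mike, november}, {juliett, lima, mike, november}, {kilo, lima, mike, november}, {juliett, kilo, lima, mike, november}}.
int(A) = ⋃ {U ∈ τ : U ⊆ A}. Opens contained in A: ∅, {juliett}, {kilo}, {juliett, kilo}, {juliett, mike}, {juliett, kilo, mike}.
Taking the union of these: int(A) = {juliett, kilo, mike}.
cl(A) = ⋂ {C closed : A ⊆ C}. Closed sets containing A: {juliett, kilo, mike, november}, {juliett, kilo, lima, mike, november}.
Intersecting these: cl(A) = {juliett, kilo, mike, november}.
∂A = cl(A) ∖ int(A) = {juliett, kilo, mike, november} ∖ {juliett, kilo, mike} = {november}.


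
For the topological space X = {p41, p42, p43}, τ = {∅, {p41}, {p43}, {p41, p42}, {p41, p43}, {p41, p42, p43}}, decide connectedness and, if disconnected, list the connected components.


(X, τ) is disconnected; components = [{p43}, {p41, p42}].

Find clopen sets (U ∈ τ with X ∖ U ∈ τ):
  U = ∅, X ∖ U = {p41, p42, p43} — both open, so U is clopen.
  U = {p43}, X ∖ U = {p41, p42} — both open, so U is clopen.
  U = {p41, p42}, X ∖ U = {p43} — both open, so U is clopen.
  U = {p41, p42, p43}, X ∖ U = ∅ — both open, so U is clopen.
Nontrivial clopen(s) exist: e.g. {p41, p42}. So (X, τ) is disconnected.
Compute connected components by grouping points that agree on all clopens:
  component: {p43}
  component: {p41, p42}


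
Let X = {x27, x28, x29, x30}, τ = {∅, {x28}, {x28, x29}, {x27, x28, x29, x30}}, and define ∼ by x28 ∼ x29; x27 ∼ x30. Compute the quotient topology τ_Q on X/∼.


X/∼ = {[x27=x30], [x28=x29]}; |τ_Q| = 3.

Equivalence classes: [x27=x30], [x28=x29].
Quotient map π: X → X/∼ sends x27 ↦ [x27=x30], x28 ↦ [x28=x29], x29 ↦ [x28=x29], x30 ↦ [x27=x30].
For each subset V ⊆ X/∼, compute π^{-1}(V) ⊆ X and check whether π^{-1}(V) ∈ τ. V is open in τ_Q iff π^{-1}(V) ∈ τ.
  V = {}: π^{-1}(V) = ∅ ∈ τ ✓.
  V = {[x27=x30]}: π^{-1}(V) = {x27, x30} ∉ τ ✗.
  V = {[x28=x29]}: π^{-1}(V) = {x28, x29} ∈ τ ✓.
  V = {[x27=x30], [x28=x29]}: π^{-1}(V) = {x27, x28, x29, x30} ∈ τ ✓.
Open sets in the quotient: τ_Q = {{}, {[x28=x29]}, {[x27=x30], [x28=x29]}} (3 elements).


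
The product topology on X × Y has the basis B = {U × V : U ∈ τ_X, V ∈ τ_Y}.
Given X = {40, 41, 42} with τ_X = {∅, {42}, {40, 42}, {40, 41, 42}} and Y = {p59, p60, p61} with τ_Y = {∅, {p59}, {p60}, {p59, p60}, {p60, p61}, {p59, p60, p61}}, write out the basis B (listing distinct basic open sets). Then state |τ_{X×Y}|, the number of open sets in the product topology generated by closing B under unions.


Basis B = {∅ × ∅, {42} × {p59}, {42} × {p60}, {40, 42} × {p59}, {40, 42} × {p60}, {42} × {p59, p60}, {42} × {p60, p61}, {40, 41, 42} × {p59}, {40, 41, 42} × {p60}, {42} × {p59, p60, p61}, {40, 42} × {p59, p60}, {40, 42} × {p60, p61}, {40, 42} × {p59, p60, p61}, {40, 41, 42} × {p59, p60}, {40, 41, 42} × {p60, p61}, {40, 41, 42} × {p59, p60, p61}}; |τ_{X×Y}| = 40.

Enumerate products U × V with U ∈ τ_X, V ∈ τ_Y (deduplicated):
  ∅ × ∅ = {} (∅)
  {42} × {p59} = {(42,p59)}
  {42} × {p60} = {(42,p60)}
  {40, 42} × {p59} = {(40,p59), (42,p59)}
  {40, 42} × {p60} = {(40,p60), (42,p60)}
  {42} × {p59, p60} = {(42,p59), (42,p60)}
  {42} × {p60, p61} = {(42,p60), (42,p61)}
  {40, 41, 42} × {p59} = {(40,p59), (41,p59), (42,p59)}
  {40, 41, 42} × {p60} = {(40,p60), (41,p60), (42,p60)}
  {42} × {p59, p60, p61} = {(42,p59), (42,p60), (42,p61)}
  {40, 42} × {p59, p60} = {(40,p59), (40,p60), (42,p59), (42,p60)}
  {40, 42} × {p60, p61} = {(40,p60), (40,p61), (42,p60), (42,p61)}
  {40, 42} × {p59, p60, p61} = {(40,p59), (40,p60), (40,p61), (42,p59), (42,p60), (42,p61)}
  {40, 41, 42} × {p59, p60} = {(40,p59), (40,p60), (41,p59), (41,p60), (42,p59), (42,p60)}
  {40, 41, 42} × {p60, p61} = {(40,p60), (40,p61), (41,p60), (41,p61), (42,p60), (42,p61)}
  {40, 41, 42} × {p59, p60, p61} = {(40,p59), (40,p60), (40,p61), (41,p59), (41,p60), (41,p61), (42,p59), (42,p60), (42,p61)}
These 16 distinct sets form the basis B.
Close under arbitrary unions to get τ_{X×Y}; counting gives |τ_{X×Y}| = 40.


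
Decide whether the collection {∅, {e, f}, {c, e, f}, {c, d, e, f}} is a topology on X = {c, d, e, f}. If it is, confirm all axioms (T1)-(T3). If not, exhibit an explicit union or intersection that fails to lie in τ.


τ IS a topology on X.

Axiom (T1): ∅ ∈ τ? Yes; X ∈ τ? Yes.
Axiom (T2/T3): check pairwise unions and intersections of members of τ.
All pairwise intersections and unions checked — each lies in τ. Therefore τ satisfies (T1), (T2), (T3): it IS a topology on X.


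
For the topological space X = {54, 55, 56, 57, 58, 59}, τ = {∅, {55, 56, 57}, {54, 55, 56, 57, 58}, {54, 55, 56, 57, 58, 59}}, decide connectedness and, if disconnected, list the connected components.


(X, τ) is connected.

Find clopen sets (U ∈ τ with X ∖ U ∈ τ):
  U = ∅, X ∖ U = {54, 55, 56, 57, 58, 59} — both open, so U is clopen.
  U = {54, 55, 56, 57, 58, 59}, X ∖ U = ∅ — both open, so U is clopen.
Only trivial clopens (∅ and X) exist, so (X, τ) is connected.
Compute connected components by grouping points that agree on all clopens:
  component: {54, 55, 56, 57, 58, 59}


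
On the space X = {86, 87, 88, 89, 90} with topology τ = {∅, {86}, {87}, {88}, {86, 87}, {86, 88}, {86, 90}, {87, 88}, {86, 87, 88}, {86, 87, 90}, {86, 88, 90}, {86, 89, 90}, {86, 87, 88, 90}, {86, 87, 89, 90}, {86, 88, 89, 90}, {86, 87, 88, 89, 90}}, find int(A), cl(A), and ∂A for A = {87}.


int(A) = {87}, cl(A) = {87}, ∂A = ∅.

Closed sets in (X, τ) are complements of opens:
  closed(X, τ) = {∅, {87}, {88}, {89}, {87, 88}, {87, 89}, {88, 89}, {89, 90}, {86, 89, 90}, {87, 88, 89}, {87, 89, 90}, {88, 89, 90}, {86, 87, 89, 90}, {86, 88, 89, 90}, {87, 88, 89, 90}, {86, 87, 88, 89, 90}}.
int(A) = ⋃ {U ∈ τ : U ⊆ A}. Opens contained in A: ∅, {87}.
Taking the union of these: int(A) = {87}.
cl(A) = ⋂ {C closed : A ⊆ C}. Closed sets containing A: {87}, {87, 88}, {87, 89}, {87, 88, 89}, {87, 89, 90}, {86, 87, 89, 90}, {87, 88, 89, 90}, {86, 87, 88, 89, 90}.
Intersecting these: cl(A) = {87}.
∂A = cl(A) ∖ int(A) = {87} ∖ {87} = ∅.


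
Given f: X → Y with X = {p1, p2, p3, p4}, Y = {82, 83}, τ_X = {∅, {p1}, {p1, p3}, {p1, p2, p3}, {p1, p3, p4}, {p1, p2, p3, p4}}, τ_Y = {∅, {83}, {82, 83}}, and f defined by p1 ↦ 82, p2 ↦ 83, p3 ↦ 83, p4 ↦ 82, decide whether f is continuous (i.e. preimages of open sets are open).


f is NOT continuous.

Compute f^{-1}(U) for each U ∈ τ_Y:
  U = ∅: f^{-1}(U) = ∅ ∈ τ_X ✓.
  U = {83}: f^{-1}(U) = {p2, p3} ∉ τ_X ✗.
  U = {82, 83}: f^{-1}(U) = {p1, p2, p3, p4} ∈ τ_X ✓.
Found U = {83} with f^{-1}(U) = {p2, p3} not in τ_X. Therefore f is NOT continuous.


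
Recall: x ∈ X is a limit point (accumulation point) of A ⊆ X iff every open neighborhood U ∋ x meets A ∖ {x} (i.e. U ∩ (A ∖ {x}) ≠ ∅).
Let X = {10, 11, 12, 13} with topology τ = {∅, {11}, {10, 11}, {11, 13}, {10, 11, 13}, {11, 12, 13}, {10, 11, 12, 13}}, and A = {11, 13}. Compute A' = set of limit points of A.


A' = {10, 12, 13}

For each x ∈ X, list the open sets U ∈ τ with x ∈ U, then check whether U ∩ (A ∖ {x}) ≠ ∅ for every such U.
  x = 10: opens ∋ x are {10, 11}, {10, 11, 13}, {10, 11, 12, 13}; each meets A ∖ {10}, so x IS a limit point.
  x = 11: open {11} ∋ x has {11} ∩ (A ∖ {11}) = ∅, so x is NOT a limit point.
  x = 12: opens ∋ x are {11, 12, 13}, {10, 11, 12, 13}; each meets A ∖ {12}, so x IS a limit point.
  x = 13: opens ∋ x are {11, 13}, {10, 11, 13}, {11, 12, 13}, {10, 11, 12, 13}; each meets A ∖ {13}, so x IS a limit point.
Collecting: A' = {10, 12, 13}.


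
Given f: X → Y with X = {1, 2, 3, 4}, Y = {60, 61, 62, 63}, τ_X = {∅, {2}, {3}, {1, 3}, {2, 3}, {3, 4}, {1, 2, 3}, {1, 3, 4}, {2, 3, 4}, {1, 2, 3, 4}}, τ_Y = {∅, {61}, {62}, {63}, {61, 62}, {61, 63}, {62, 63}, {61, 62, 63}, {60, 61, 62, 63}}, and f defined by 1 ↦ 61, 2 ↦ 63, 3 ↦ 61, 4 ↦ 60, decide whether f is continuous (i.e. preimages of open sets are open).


f IS continuous.

Compute f^{-1}(U) for each U ∈ τ_Y:
  U = ∅: f^{-1}(U) = ∅ ∈ τ_X ✓.
  U = {61}: f^{-1}(U) = {1, 3} ∈ τ_X ✓.
  U = {62}: f^{-1}(U) = ∅ ∈ τ_X ✓.
  U = {63}: f^{-1}(U) = {2} ∈ τ_X ✓.
  U = {61, 62}: f^{-1}(U) = {1, 3} ∈ τ_X ✓.
  U = {61, 63}: f^{-1}(U) = {1, 2, 3} ∈ τ_X ✓.
  U = {62, 63}: f^{-1}(U) = {2} ∈ τ_X ✓.
  U = {61, 62, 63}: f^{-1}(U) = {1, 2, 3} ∈ τ_X ✓.
  U = {60, 61, 62, 63}: f^{-1}(U) = {1, 2, 3, 4} ∈ τ_X ✓.
Every preimage lies in τ_X, so f IS continuous.


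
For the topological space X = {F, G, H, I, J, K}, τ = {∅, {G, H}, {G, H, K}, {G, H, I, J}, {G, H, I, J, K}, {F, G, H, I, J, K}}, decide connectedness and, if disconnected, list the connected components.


(X, τ) is connected.

Find clopen sets (U ∈ τ with X ∖ U ∈ τ):
  U = ∅, X ∖ U = {F, G, H, I, J, K} — both open, so U is clopen.
  U = {F, G, H, I, J, K}, X ∖ U = ∅ — both open, so U is clopen.
Only trivial clopens (∅ and X) exist, so (X, τ) is connected.
Compute connected components by grouping points that agree on all clopens:
  component: {F, G, H, I, J, K}


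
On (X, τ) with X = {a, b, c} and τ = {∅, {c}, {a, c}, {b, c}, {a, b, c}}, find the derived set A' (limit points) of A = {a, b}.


A' = ∅

For each x ∈ X, list the open sets U ∈ τ with x ∈ U, then check whether U ∩ (A ∖ {x}) ≠ ∅ for every such U.
  x = a: open {a, c} ∋ x has {a, c} ∩ (A ∖ {a}) = ∅, so x is NOT a limit point.
  x = b: open {b, c} ∋ x has {b, c} ∩ (A ∖ {b}) = ∅, so x is NOT a limit point.
  x = c: open {c} ∋ x has {c} ∩ (A ∖ {c}) = ∅, so x is NOT a limit point.
Collecting: A' = ∅.


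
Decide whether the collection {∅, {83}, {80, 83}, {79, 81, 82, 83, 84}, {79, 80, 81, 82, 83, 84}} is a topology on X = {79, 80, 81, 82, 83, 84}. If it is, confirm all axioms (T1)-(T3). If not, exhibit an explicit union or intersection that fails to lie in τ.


τ IS a topology on X.

Axiom (T1): ∅ ∈ τ? Yes; X ∈ τ? Yes.
Axiom (T2/T3): check pairwise unions and intersections of members of τ.
All pairwise intersections and unions checked — each lies in τ. Therefore τ satisfies (T1), (T2), (T3): it IS a topology on X.


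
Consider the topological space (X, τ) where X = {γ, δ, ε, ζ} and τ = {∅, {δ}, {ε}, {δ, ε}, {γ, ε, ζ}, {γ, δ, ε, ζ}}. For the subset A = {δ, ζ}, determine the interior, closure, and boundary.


int(A) = {δ}, cl(A) = {γ, δ, ζ}, ∂A = {γ, ζ}.

Closed sets in (X, τ) are complements of opens:
  closed(X, τ) = {∅, {δ}, {γ, ζ}, {γ, δ, ζ}, {γ, ε, ζ}, {γ, δ, ε, ζ}}.
int(A) = ⋃ {U ∈ τ : U ⊆ A}. Opens contained in A: ∅, {δ}.
Taking the union of these: int(A) = {δ}.
cl(A) = ⋂ {C closed : A ⊆ C}. Closed sets containing A: {γ, δ, ζ}, {γ, δ, ε, ζ}.
Intersecting these: cl(A) = {γ, δ, ζ}.
∂A = cl(A) ∖ int(A) = {γ, δ, ζ} ∖ {δ} = {γ, ζ}.


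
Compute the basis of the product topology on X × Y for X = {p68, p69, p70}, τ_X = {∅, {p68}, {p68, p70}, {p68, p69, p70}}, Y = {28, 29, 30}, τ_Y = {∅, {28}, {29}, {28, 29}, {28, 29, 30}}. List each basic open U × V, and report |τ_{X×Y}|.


Basis B = {∅ × ∅, {p68} × {28}, {p68} × {29}, {p68} × {28, 29}, {p68, p70} × {28}, {p68, p70} × {29}, {p68} × {28, 29, 30}, {p68, p69, p70} × {28}, {p68, p69, p70} × {29}, {p68, p70} × {28, 29}, {p68, p70} × {28, 29, 30}, {p68, p69, p70} × {28, 29}, {p68, p69, p70} × {28, 29, 30}}; |τ_{X×Y}| = 30.

Enumerate products U × V with U ∈ τ_X, V ∈ τ_Y (deduplicated):
  ∅ × ∅ = {} (∅)
  {p68} × {28} = {(p68,28)}
  {p68} × {29} = {(p68,29)}
  {p68} × {28, 29} = {(p68,28), (p68,29)}
  {p68, p70} × {28} = {(p68,28), (p70,28)}
  {p68, p70} × {29} = {(p68,29), (p70,29)}
  {p68} × {28, 29, 30} = {(p68,28), (p68,29), (p68,30)}
  {p68, p69, p70} × {28} = {(p68,28), (p69,28), (p70,28)}
  {p68, p69, p70} × {29} = {(p68,29), (p69,29), (p70,29)}
  {p68, p70} × {28, 29} = {(p68,28), (p68,29), (p70,28), (p70,29)}
  {p68, p70} × {28, 29, 30} = {(p68,28), (p68,29), (p68,30), (p70,28), (p70,29), (p70,30)}
  {p68, p69, p70} × {28, 29} = {(p68,28), (p68,29), (p69,28), (p69,29), (p70,28), (p70,29)}
  {p68, p69, p70} × {28, 29, 30} = {(p68,28), (p68,29), (p68,30), (p69,28), (p69,29), (p69,30), (p70,28), (p70,29), (p70,30)}
These 13 distinct sets form the basis B.
Close under arbitrary unions to get τ_{X×Y}; counting gives |τ_{X×Y}| = 30.


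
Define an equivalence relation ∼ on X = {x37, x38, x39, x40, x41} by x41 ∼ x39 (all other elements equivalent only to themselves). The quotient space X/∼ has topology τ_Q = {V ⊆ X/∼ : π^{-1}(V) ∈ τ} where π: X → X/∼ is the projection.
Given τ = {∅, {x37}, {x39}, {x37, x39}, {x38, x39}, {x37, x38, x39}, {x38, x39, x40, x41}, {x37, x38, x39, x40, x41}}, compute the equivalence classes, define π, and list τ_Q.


X/∼ = {[x37], [x38], [x39=x41], [x40]}; |τ_Q| = 4.

Equivalence classes: [x37], [x38], [x39=x41], [x40].
Quotient map π: X → X/∼ sends x37 ↦ [x37], x38 ↦ [x38], x39 ↦ [x39=x41], x40 ↦ [x40], x41 ↦ [x39=x41].
For each subset V ⊆ X/∼, compute π^{-1}(V) ⊆ X and check whether π^{-1}(V) ∈ τ. V is open in τ_Q iff π^{-1}(V) ∈ τ.
  V = {}: π^{-1}(V) = ∅ ∈ τ ✓.
  V = {[x37]}: π^{-1}(V) = {x37} ∈ τ ✓.
  V = {[x38]}: π^{-1}(V) = {x38} ∉ τ ✗.
  V = {[x37], [x38]}: π^{-1}(V) = {x37, x38} ∉ τ ✗.
  V = {[x39=x41]}: π^{-1}(V) = {x39, x41} ∉ τ ✗.
  V = {[x37], [x39=x41]}: π^{-1}(V) = {x37, x39, x41} ∉ τ ✗.
  V = {[x38], [x39=x41]}: π^{-1}(V) = {x38, x39, x41} ∉ τ ✗.
  V = {[x37], [x38], [x39=x41]}: π^{-1}(V) = {x37, x38, x39, x41} ∉ τ ✗.
  V = {[x40]}: π^{-1}(V) = {x40} ∉ τ ✗.
  V = {[x37], [x40]}: π^{-1}(V) = {x37, x40} ∉ τ ✗.
  V = {[x38], [x40]}: π^{-1}(V) = {x38, x40} ∉ τ ✗.
  V = {[x37], [x38], [x40]}: π^{-1}(V) = {x37, x38, x40} ∉ τ ✗.
  V = {[x39=x41], [x40]}: π^{-1}(V) = {x39, x40, x41} ∉ τ ✗.
  V = {[x37], [x39=x41], [x40]}: π^{-1}(V) = {x37, x39, x40, x41} ∉ τ ✗.
  V = {[x38], [x39=x41], [x40]}: π^{-1}(V) = {x38, x39, x40, x41} ∈ τ ✓.
  V = {[x37], [x38], [x39=x41], [x40]}: π^{-1}(V) = {x37, x38, x39, x40, x41} ∈ τ ✓.
Open sets in the quotient: τ_Q = {{}, {[x37]}, {[x38], [x39=x41], [x40]}, {[x37], [x38], [x39=x41], [x40]}} (4 elements).


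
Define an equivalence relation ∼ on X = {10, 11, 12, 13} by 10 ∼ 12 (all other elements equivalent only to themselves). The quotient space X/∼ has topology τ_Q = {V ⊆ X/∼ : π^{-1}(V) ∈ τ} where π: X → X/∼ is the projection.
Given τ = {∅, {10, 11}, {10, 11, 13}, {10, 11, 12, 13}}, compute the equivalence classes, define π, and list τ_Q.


X/∼ = {[10=12], [11], [13]}; |τ_Q| = 2.

Equivalence classes: [10=12], [11], [13].
Quotient map π: X → X/∼ sends 10 ↦ [10=12], 11 ↦ [11], 12 ↦ [10=12], 13 ↦ [13].
For each subset V ⊆ X/∼, compute π^{-1}(V) ⊆ X and check whether π^{-1}(V) ∈ τ. V is open in τ_Q iff π^{-1}(V) ∈ τ.
  V = {}: π^{-1}(V) = ∅ ∈ τ ✓.
  V = {[10=12]}: π^{-1}(V) = {10, 12} ∉ τ ✗.
  V = {[11]}: π^{-1}(V) = {11} ∉ τ ✗.
  V = {[10=12], [11]}: π^{-1}(V) = {10, 11, 12} ∉ τ ✗.
  V = {[13]}: π^{-1}(V) = {13} ∉ τ ✗.
  V = {[10=12], [13]}: π^{-1}(V) = {10, 12, 13} ∉ τ ✗.
  V = {[11], [13]}: π^{-1}(V) = {11, 13} ∉ τ ✗.
  V = {[10=12], [11], [13]}: π^{-1}(V) = {10, 11, 12, 13} ∈ τ ✓.
Open sets in the quotient: τ_Q = {{}, {[10=12], [11], [13]}} (2 elements).


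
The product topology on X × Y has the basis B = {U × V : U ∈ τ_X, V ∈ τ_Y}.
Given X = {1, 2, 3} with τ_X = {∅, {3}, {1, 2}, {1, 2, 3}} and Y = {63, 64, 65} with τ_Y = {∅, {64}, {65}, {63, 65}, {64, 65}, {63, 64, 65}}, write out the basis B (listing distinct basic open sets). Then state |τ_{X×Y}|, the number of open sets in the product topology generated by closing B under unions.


Basis B = {∅ × ∅, {3} × {64}, {3} × {65}, {1, 2} × {64}, {1, 2} × {65}, {3} × {63, 65}, {3} × {64, 65}, {1, 2, 3} × {64}, {1, 2, 3} × {65}, {3} × {63, 64, 65}, {1, 2} × {63, 65}, {1, 2} × {64, 65}, {1, 2} × {63, 64, 65}, {1, 2, 3} × {63, 65}, {1, 2, 3} × {64, 65}, {1, 2, 3} × {63, 64, 65}}; |τ_{X×Y}| = 36.

Enumerate products U × V with U ∈ τ_X, V ∈ τ_Y (deduplicated):
  ∅ × ∅ = {} (∅)
  {3} × {64} = {(3,64)}
  {3} × {65} = {(3,65)}
  {1, 2} × {64} = {(1,64), (2,64)}
  {1, 2} × {65} = {(1,65), (2,65)}
  {3} × {63, 65} = {(3,63), (3,65)}
  {3} × {64, 65} = {(3,64), (3,65)}
  {1, 2, 3} × {64} = {(1,64), (2,64), (3,64)}
  {1, 2, 3} × {65} = {(1,65), (2,65), (3,65)}
  {3} × {63, 64, 65} = {(3,63), (3,64), (3,65)}
  {1, 2} × {63, 65} = {(1,63), (1,65), (2,63), (2,65)}
  {1, 2} × {64, 65} = {(1,64), (1,65), (2,64), (2,65)}
  {1, 2} × {63, 64, 65} = {(1,63), (1,64), (1,65), (2,63), (2,64), (2,65)}
  {1, 2, 3} × {63, 65} = {(1,63), (1,65), (2,63), (2,65), (3,63), (3,65)}
  {1, 2, 3} × {64, 65} = {(1,64), (1,65), (2,64), (2,65), (3,64), (3,65)}
  {1, 2, 3} × {63, 64, 65} = {(1,63), (1,64), (1,65), (2,63), (2,64), (2,65), (3,63), (3,64), (3,65)}
These 16 distinct sets form the basis B.
Close under arbitrary unions to get τ_{X×Y}; counting gives |τ_{X×Y}| = 36.


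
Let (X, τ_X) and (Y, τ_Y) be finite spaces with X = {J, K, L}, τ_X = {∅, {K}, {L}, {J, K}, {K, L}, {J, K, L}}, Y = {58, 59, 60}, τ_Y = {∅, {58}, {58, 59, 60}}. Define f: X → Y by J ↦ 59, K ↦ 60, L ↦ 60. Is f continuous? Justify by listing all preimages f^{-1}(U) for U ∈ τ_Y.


f IS continuous.

Compute f^{-1}(U) for each U ∈ τ_Y:
  U = ∅: f^{-1}(U) = ∅ ∈ τ_X ✓.
  U = {58}: f^{-1}(U) = ∅ ∈ τ_X ✓.
  U = {58, 59, 60}: f^{-1}(U) = {J, K, L} ∈ τ_X ✓.
Every preimage lies in τ_X, so f IS continuous.


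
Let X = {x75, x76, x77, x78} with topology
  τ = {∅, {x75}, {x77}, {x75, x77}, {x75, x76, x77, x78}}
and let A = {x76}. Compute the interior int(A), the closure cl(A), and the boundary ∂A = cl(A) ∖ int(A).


int(A) = ∅, cl(A) = {x76, x78}, ∂A = {x76, x78}.

Closed sets in (X, τ) are complements of opens:
  closed(X, τ) = {∅, {x76, x78}, {x75, x76, x78}, {x76, x77, x78}, {x75, x76, x77, x78}}.
int(A) = ⋃ {U ∈ τ : U ⊆ A}. Opens contained in A: ∅.
Taking the union of these: int(A) = ∅.
cl(A) = ⋂ {C closed : A ⊆ C}. Closed sets containing A: {x76, x78}, {x75, x76, x78}, {x76, x77, x78}, {x75, x76, x77, x78}.
Intersecting these: cl(A) = {x76, x78}.
∂A = cl(A) ∖ int(A) = {x76, x78} ∖ ∅ = {x76, x78}.


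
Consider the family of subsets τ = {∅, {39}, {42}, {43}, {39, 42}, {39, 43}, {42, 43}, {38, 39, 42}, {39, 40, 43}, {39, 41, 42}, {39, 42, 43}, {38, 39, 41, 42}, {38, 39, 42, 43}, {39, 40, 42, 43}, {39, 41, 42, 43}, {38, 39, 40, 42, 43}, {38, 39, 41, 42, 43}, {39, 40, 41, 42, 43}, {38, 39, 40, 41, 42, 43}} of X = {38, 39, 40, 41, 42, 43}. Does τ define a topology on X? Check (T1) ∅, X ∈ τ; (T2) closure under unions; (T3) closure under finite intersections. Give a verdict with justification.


τ IS a topology on X.

Axiom (T1): ∅ ∈ τ? Yes; X ∈ τ? Yes.
Axiom (T2/T3): check pairwise unions and intersections of members of τ.
All pairwise intersections and unions checked — each lies in τ. Therefore τ satisfies (T1), (T2), (T3): it IS a topology on X.


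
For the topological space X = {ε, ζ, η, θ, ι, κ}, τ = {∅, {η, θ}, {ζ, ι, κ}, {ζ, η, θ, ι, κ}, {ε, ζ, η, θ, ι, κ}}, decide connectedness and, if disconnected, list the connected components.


(X, τ) is connected.

Find clopen sets (U ∈ τ with X ∖ U ∈ τ):
  U = ∅, X ∖ U = {ε, ζ, η, θ, ι, κ} — both open, so U is clopen.
  U = {ε, ζ, η, θ, ι, κ}, X ∖ U = ∅ — both open, so U is clopen.
Only trivial clopens (∅ and X) exist, so (X, τ) is connected.
Compute connected components by grouping points that agree on all clopens:
  component: {ε, ζ, η, θ, ι, κ}


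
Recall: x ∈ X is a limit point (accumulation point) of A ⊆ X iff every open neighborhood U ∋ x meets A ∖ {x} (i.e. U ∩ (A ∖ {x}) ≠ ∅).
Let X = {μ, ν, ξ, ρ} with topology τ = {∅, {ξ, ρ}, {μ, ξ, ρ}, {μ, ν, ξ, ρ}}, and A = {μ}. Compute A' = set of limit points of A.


A' = {ν}

For each x ∈ X, list the open sets U ∈ τ with x ∈ U, then check whether U ∩ (A ∖ {x}) ≠ ∅ for every such U.
  x = μ: open {μ, ξ, ρ} ∋ x has {μ, ξ, ρ} ∩ (A ∖ {μ}) = ∅, so x is NOT a limit point.
  x = ν: opens ∋ x are {μ, ν, ξ, ρ}; each meets A ∖ {ν}, so x IS a limit point.
  x = ξ: open {ξ, ρ} ∋ x has {ξ, ρ} ∩ (A ∖ {ξ}) = ∅, so x is NOT a limit point.
  x = ρ: open {ξ, ρ} ∋ x has {ξ, ρ} ∩ (A ∖ {ρ}) = ∅, so x is NOT a limit point.
Collecting: A' = {ν}.


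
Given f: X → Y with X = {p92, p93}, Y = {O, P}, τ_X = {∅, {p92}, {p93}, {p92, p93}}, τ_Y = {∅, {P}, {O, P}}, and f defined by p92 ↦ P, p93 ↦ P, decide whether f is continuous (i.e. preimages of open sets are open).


f IS continuous.

Compute f^{-1}(U) for each U ∈ τ_Y:
  U = ∅: f^{-1}(U) = ∅ ∈ τ_X ✓.
  U = {P}: f^{-1}(U) = {p92, p93} ∈ τ_X ✓.
  U = {O, P}: f^{-1}(U) = {p92, p93} ∈ τ_X ✓.
Every preimage lies in τ_X, so f IS continuous.


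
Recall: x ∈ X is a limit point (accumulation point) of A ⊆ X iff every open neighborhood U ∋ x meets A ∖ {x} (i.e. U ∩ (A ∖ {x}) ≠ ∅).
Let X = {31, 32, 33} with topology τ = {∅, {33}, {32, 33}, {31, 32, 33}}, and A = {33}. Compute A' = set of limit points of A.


A' = {31, 32}

For each x ∈ X, list the open sets U ∈ τ with x ∈ U, then check whether U ∩ (A ∖ {x}) ≠ ∅ for every such U.
  x = 31: opens ∋ x are {31, 32, 33}; each meets A ∖ {31}, so x IS a limit point.
  x = 32: opens ∋ x are {32, 33}, {31, 32, 33}; each meets A ∖ {32}, so x IS a limit point.
  x = 33: open {33} ∋ x has {33} ∩ (A ∖ {33}) = ∅, so x is NOT a limit point.
Collecting: A' = {31, 32}.


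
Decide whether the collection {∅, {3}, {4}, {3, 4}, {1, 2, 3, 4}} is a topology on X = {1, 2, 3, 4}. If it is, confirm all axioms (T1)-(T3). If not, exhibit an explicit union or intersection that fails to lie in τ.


τ IS a topology on X.

Axiom (T1): ∅ ∈ τ? Yes; X ∈ τ? Yes.
Axiom (T2/T3): check pairwise unions and intersections of members of τ.
All pairwise intersections and unions checked — each lies in τ. Therefore τ satisfies (T1), (T2), (T3): it IS a topology on X.


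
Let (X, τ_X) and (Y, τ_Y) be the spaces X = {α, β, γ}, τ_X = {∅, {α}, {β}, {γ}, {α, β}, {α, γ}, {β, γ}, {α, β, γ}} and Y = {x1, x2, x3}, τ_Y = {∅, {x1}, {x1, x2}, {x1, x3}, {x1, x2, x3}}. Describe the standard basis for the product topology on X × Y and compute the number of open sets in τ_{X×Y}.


Basis B = {∅ × ∅, {α} × {x1}, {β} × {x1}, {γ} × {x1}, {α} × {x1, x2}, {α} × {x1, x3}, {α, β} × {x1}, {α, γ} × {x1}, {β} × {x1, x2}, {β} × {x1, x3}, {β, γ} × {x1}, {γ} × {x1, x2}, {γ} × {x1, x3}, {α} × {x1, x2, x3}, {α, β, γ} × {x1}, {β} × {x1, x2, x3}, {γ} × {x1, x2, x3}, {α, β} × {x1, x2}, {α, γ} × {x1, x2}, {α, β} × {x1, x3}, {α, γ} × {x1, x3}, {β, γ} × {x1, x2}, {β, γ} × {x1, x3}, {α, β} × {x1, x2, x3}, {α, γ} × {x1, x2, x3}, {α, β, γ} × {x1, x2}, {α, β, γ} × {x1, x3}, {β, γ} × {x1, x2, x3}, {α, β, γ} × {x1, x2, x3}}; |τ_{X×Y}| = 125.

Enumerate products U × V with U ∈ τ_X, V ∈ τ_Y (deduplicated):
  ∅ × ∅ = {} (∅)
  {α} × {x1} = {(α,x1)}
  {β} × {x1} = {(β,x1)}
  {γ} × {x1} = {(γ,x1)}
  {α} × {x1, x2} = {(α,x1), (α,x2)}
  {α} × {x1, x3} = {(α,x1), (α,x3)}
  {α, β} × {x1} = {(α,x1), (β,x1)}
  {α, γ} × {x1} = {(α,x1), (γ,x1)}
  {β} × {x1, x2} = {(β,x1), (β,x2)}
  {β} × {x1, x3} = {(β,x1), (β,x3)}
  {β, γ} × {x1} = {(β,x1), (γ,x1)}
  {γ} × {x1, x2} = {(γ,x1), (γ,x2)}
  {γ} × {x1, x3} = {(γ,x1), (γ,x3)}
  {α} × {x1, x2, x3} = {(α,x1), (α,x2), (α,x3)}
  {α, β, γ} × {x1} = {(α,x1), (β,x1), (γ,x1)}
  {β} × {x1, x2, x3} = {(β,x1), (β,x2), (β,x3)}
  {γ} × {x1, x2, x3} = {(γ,x1), (γ,x2), (γ,x3)}
  {α, β} × {x1, x2} = {(α,x1), (α,x2), (β,x1), (β,x2)}
  {α, γ} × {x1, x2} = {(α,x1), (α,x2), (γ,x1), (γ,x2)}
  {α, β} × {x1, x3} = {(α,x1), (α,x3), (β,x1), (β,x3)}
  {α, γ} × {x1, x3} = {(α,x1), (α,x3), (γ,x1), (γ,x3)}
  {β, γ} × {x1, x2} = {(β,x1), (β,x2), (γ,x1), (γ,x2)}
  {β, γ} × {x1, x3} = {(β,x1), (β,x3), (γ,x1), (γ,x3)}
  {α, β} × {x1, x2, x3} = {(α,x1), (α,x2), (α,x3), (β,x1), (β,x2), (β,x3)}
  {α, γ} × {x1, x2, x3} = {(α,x1), (α,x2), (α,x3), (γ,x1), (γ,x2), (γ,x3)}
  {α, β, γ} × {x1, x2} = {(α,x1), (α,x2), (β,x1), (β,x2), (γ,x1), (γ,x2)}
  {α, β, γ} × {x1, x3} = {(α,x1), (α,x3), (β,x1), (β,x3), (γ,x1), (γ,x3)}
  {β, γ} × {x1, x2, x3} = {(β,x1), (β,x2), (β,x3), (γ,x1), (γ,x2), (γ,x3)}
  {α, β, γ} × {x1, x2, x3} = {(α,x1), (α,x2), (α,x3), (β,x1), (β,x2), (β,x3), (γ,x1), (γ,x2), (γ,x3)}
These 29 distinct sets form the basis B.
Close under arbitrary unions to get τ_{X×Y}; counting gives |τ_{X×Y}| = 125.


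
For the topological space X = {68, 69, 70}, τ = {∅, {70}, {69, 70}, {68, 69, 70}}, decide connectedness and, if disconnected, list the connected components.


(X, τ) is connected.

Find clopen sets (U ∈ τ with X ∖ U ∈ τ):
  U = ∅, X ∖ U = {68, 69, 70} — both open, so U is clopen.
  U = {68, 69, 70}, X ∖ U = ∅ — both open, so U is clopen.
Only trivial clopens (∅ and X) exist, so (X, τ) is connected.
Compute connected components by grouping points that agree on all clopens:
  component: {68, 69, 70}


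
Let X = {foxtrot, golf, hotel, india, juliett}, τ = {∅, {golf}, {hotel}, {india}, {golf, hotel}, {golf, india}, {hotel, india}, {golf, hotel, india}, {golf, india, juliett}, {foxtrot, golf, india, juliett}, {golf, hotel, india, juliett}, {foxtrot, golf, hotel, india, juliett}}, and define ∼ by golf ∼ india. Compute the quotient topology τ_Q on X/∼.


X/∼ = {[foxtrot], [golf=india], [hotel], [juliett]}; |τ_Q| = 8.

Equivalence classes: [foxtrot], [golf=india], [hotel], [juliett].
Quotient map π: X → X/∼ sends foxtrot ↦ [foxtrot], golf ↦ [golf=india], hotel ↦ [hotel], india ↦ [golf=india], juliett ↦ [juliett].
For each subset V ⊆ X/∼, compute π^{-1}(V) ⊆ X and check whether π^{-1}(V) ∈ τ. V is open in τ_Q iff π^{-1}(V) ∈ τ.
  V = {}: π^{-1}(V) = ∅ ∈ τ ✓.
  V = {[foxtrot]}: π^{-1}(V) = {foxtrot} ∉ τ ✗.
  V = {[golf=india]}: π^{-1}(V) = {golf, india} ∈ τ ✓.
  V = {[foxtrot], [golf=india]}: π^{-1}(V) = {foxtrot, golf, india} ∉ τ ✗.
  V = {[hotel]}: π^{-1}(V) = {hotel} ∈ τ ✓.
  V = {[foxtrot], [hotel]}: π^{-1}(V) = {foxtrot, hotel} ∉ τ ✗.
  V = {[golf=india], [hotel]}: π^{-1}(V) = {golf, hotel, india} ∈ τ ✓.
  V = {[foxtrot], [golf=india], [hotel]}: π^{-1}(V) = {foxtrot, golf, hotel, india} ∉ τ ✗.
  V = {[juliett]}: π^{-1}(V) = {juliett} ∉ τ ✗.
  V = {[foxtrot], [juliett]}: π^{-1}(V) = {foxtrot, juliett} ∉ τ ✗.
  V = {[golf=india], [juliett]}: π^{-1}(V) = {golf, india, juliett} ∈ τ ✓.
  V = {[foxtrot], [golf=india], [juliett]}: π^{-1}(V) = {foxtrot, golf, india, juliett} ∈ τ ✓.
  V = {[hotel], [juliett]}: π^{-1}(V) = {hotel, juliett} ∉ τ ✗.
  V = {[foxtrot], [hotel], [juliett]}: π^{-1}(V) = {foxtrot, hotel, juliett} ∉ τ ✗.
  V = {[golf=india], [hotel], [juliett]}: π^{-1}(V) = {golf, hotel, india, juliett} ∈ τ ✓.
  V = {[foxtrot], [golf=india], [hotel], [juliett]}: π^{-1}(V) = {foxtrot, golf, hotel, india, juliett} ∈ τ ✓.
Open sets in the quotient: τ_Q = {{}, {[golf=india]}, {[hotel]}, {[golf=india], [hotel]}, {[golf=india], [juliett]}, {[foxtrot], [golf=india], [juliett]}, {[golf=india], [hotel], [juliett]}, {[foxtrot], [golf=india], [hotel], [juliett]}} (8 elements).


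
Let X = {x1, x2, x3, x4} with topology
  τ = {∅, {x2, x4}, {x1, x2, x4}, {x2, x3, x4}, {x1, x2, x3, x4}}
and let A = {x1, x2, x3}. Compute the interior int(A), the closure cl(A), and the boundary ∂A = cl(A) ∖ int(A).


int(A) = ∅, cl(A) = {x1, x2, x3, x4}, ∂A = {x1, x2, x3, x4}.

Closed sets in (X, τ) are complements of opens:
  closed(X, τ) = {∅, {x1}, {x3}, {x1, x3}, {x1, x2, x3, x4}}.
int(A) = ⋃ {U ∈ τ : U ⊆ A}. Opens contained in A: ∅.
Taking the union of these: int(A) = ∅.
cl(A) = ⋂ {C closed : A ⊆ C}. Closed sets containing A: {x1, x2, x3, x4}.
Intersecting these: cl(A) = {x1, x2, x3, x4}.
∂A = cl(A) ∖ int(A) = {x1, x2, x3, x4} ∖ ∅ = {x1, x2, x3, x4}.


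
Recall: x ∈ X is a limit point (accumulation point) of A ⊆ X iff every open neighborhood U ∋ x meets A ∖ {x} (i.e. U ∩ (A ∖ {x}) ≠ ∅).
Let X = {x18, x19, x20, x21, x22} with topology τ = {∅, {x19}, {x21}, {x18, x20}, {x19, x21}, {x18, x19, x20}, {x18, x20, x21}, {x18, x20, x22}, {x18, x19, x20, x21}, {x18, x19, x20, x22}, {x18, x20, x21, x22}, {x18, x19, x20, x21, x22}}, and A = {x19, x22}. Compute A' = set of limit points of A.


A' = ∅

For each x ∈ X, list the open sets U ∈ τ with x ∈ U, then check whether U ∩ (A ∖ {x}) ≠ ∅ for every such U.
  x = x18: open {x18, x20} ∋ x has {x18, x20} ∩ (A ∖ {x18}) = ∅, so x is NOT a limit point.
  x = x19: open {x19} ∋ x has {x19} ∩ (A ∖ {x19}) = ∅, so x is NOT a limit point.
  x = x20: open {x18, x20} ∋ x has {x18, x20} ∩ (A ∖ {x20}) = ∅, so x is NOT a limit point.
  x = x21: open {x21} ∋ x has {x21} ∩ (A ∖ {x21}) = ∅, so x is NOT a limit point.
  x = x22: open {x18, x20, x22} ∋ x has {x18, x20, x22} ∩ (A ∖ {x22}) = ∅, so x is NOT a limit point.
Collecting: A' = ∅.


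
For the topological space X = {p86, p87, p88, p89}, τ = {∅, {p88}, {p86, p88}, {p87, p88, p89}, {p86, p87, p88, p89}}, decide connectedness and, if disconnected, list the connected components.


(X, τ) is connected.

Find clopen sets (U ∈ τ with X ∖ U ∈ τ):
  U = ∅, X ∖ U = {p86, p87, p88, p89} — both open, so U is clopen.
  U = {p86, p87, p88, p89}, X ∖ U = ∅ — both open, so U is clopen.
Only trivial clopens (∅ and X) exist, so (X, τ) is connected.
Compute connected components by grouping points that agree on all clopens:
  component: {p86, p87, p88, p89}


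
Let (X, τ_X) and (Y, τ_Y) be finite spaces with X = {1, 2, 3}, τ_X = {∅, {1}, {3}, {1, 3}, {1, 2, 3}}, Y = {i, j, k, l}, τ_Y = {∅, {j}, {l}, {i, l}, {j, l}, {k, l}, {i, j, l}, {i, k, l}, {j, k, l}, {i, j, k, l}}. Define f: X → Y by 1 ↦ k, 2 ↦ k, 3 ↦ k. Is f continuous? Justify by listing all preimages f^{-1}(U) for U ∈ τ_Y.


f IS continuous.

Compute f^{-1}(U) for each U ∈ τ_Y:
  U = ∅: f^{-1}(U) = ∅ ∈ τ_X ✓.
  U = {j}: f^{-1}(U) = ∅ ∈ τ_X ✓.
  U = {l}: f^{-1}(U) = ∅ ∈ τ_X ✓.
  U = {i, l}: f^{-1}(U) = ∅ ∈ τ_X ✓.
  U = {j, l}: f^{-1}(U) = ∅ ∈ τ_X ✓.
  U = {k, l}: f^{-1}(U) = {1, 2, 3} ∈ τ_X ✓.
  U = {i, j, l}: f^{-1}(U) = ∅ ∈ τ_X ✓.
  U = {i, k, l}: f^{-1}(U) = {1, 2, 3} ∈ τ_X ✓.
  U = {j, k, l}: f^{-1}(U) = {1, 2, 3} ∈ τ_X ✓.
  U = {i, j, k, l}: f^{-1}(U) = {1, 2, 3} ∈ τ_X ✓.
Every preimage lies in τ_X, so f IS continuous.


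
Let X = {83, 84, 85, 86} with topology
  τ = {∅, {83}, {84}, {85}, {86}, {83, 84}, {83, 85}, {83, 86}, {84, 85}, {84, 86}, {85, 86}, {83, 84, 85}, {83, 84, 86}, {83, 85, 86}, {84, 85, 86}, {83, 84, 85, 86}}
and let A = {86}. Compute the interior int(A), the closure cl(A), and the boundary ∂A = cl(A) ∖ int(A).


int(A) = {86}, cl(A) = {86}, ∂A = ∅.

Closed sets in (X, τ) are complements of opens:
  closed(X, τ) = {∅, {83}, {84}, {85}, {86}, {83, 84}, {83, 85}, {83, 86}, {84, 85}, {84, 86}, {85, 86}, {83, 84, 85}, {83, 84, 86}, {83, 85, 86}, {84, 85, 86}, {83, 84, 85, 86}}.
int(A) = ⋃ {U ∈ τ : U ⊆ A}. Opens contained in A: ∅, {86}.
Taking the union of these: int(A) = {86}.
cl(A) = ⋂ {C closed : A ⊆ C}. Closed sets containing A: {86}, {83, 86}, {84, 86}, {85, 86}, {83, 84, 86}, {83, 85, 86}, {84, 85, 86}, {83, 84, 85, 86}.
Intersecting these: cl(A) = {86}.
∂A = cl(A) ∖ int(A) = {86} ∖ {86} = ∅.


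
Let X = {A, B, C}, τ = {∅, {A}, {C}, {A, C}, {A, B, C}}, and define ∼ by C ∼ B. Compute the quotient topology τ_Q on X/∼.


X/∼ = {[A], [B=C]}; |τ_Q| = 3.

Equivalence classes: [A], [B=C].
Quotient map π: X → X/∼ sends A ↦ [A], B ↦ [B=C], C ↦ [B=C].
For each subset V ⊆ X/∼, compute π^{-1}(V) ⊆ X and check whether π^{-1}(V) ∈ τ. V is open in τ_Q iff π^{-1}(V) ∈ τ.
  V = {}: π^{-1}(V) = ∅ ∈ τ ✓.
  V = {[A]}: π^{-1}(V) = {A} ∈ τ ✓.
  V = {[B=C]}: π^{-1}(V) = {B, C} ∉ τ ✗.
  V = {[A], [B=C]}: π^{-1}(V) = {A, B, C} ∈ τ ✓.
Open sets in the quotient: τ_Q = {{}, {[A]}, {[A], [B=C]}} (3 elements).


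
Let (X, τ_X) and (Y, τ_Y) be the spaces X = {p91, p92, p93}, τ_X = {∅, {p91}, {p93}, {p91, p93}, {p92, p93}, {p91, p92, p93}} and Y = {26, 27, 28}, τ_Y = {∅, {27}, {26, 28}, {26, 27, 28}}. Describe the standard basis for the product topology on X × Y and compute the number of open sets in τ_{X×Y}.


Basis B = {∅ × ∅, {p91} × {27}, {p93} × {27}, {p91} × {26, 28}, {p91, p93} × {27}, {p92, p93} × {27}, {p93} × {26, 28}, {p91} × {26, 27, 28}, {p91, p92, p93} × {27}, {p93} × {26, 27, 28}, {p91, p93} × {26, 28}, {p92, p93} × {26, 28}, {p91, p93} × {26, 27, 28}, {p91, p92, p93} × {26, 28}, {p92, p93} × {26, 27, 28}, {p91, p92, p93} × {26, 27, 28}}; |τ_{X×Y}| = 36.

Enumerate products U × V with U ∈ τ_X, V ∈ τ_Y (deduplicated):
  ∅ × ∅ = {} (∅)
  {p91} × {27} = {(p91,27)}
  {p93} × {27} = {(p93,27)}
  {p91} × {26, 28} = {(p91,26), (p91,28)}
  {p91, p93} × {27} = {(p91,27), (p93,27)}
  {p92, p93} × {27} = {(p92,27), (p93,27)}
  {p93} × {26, 28} = {(p93,26), (p93,28)}
  {p91} × {26, 27, 28} = {(p91,26), (p91,27), (p91,28)}
  {p91, p92, p93} × {27} = {(p91,27), (p92,27), (p93,27)}
  {p93} × {26, 27, 28} = {(p93,26), (p93,27), (p93,28)}
  {p91, p93} × {26, 28} = {(p91,26), (p91,28), (p93,26), (p93,28)}
  {p92, p93} × {26, 28} = {(p92,26), (p92,28), (p93,26), (p93,28)}
  {p91, p93} × {26, 27, 28} = {(p91,26), (p91,27), (p91,28), (p93,26), (p93,27), (p93,28)}
  {p91, p92, p93} × {26, 28} = {(p91,26), (p91,28), (p92,26), (p92,28), (p93,26), (p93,28)}
  {p92, p93} × {26, 27, 28} = {(p92,26), (p92,27), (p92,28), (p93,26), (p93,27), (p93,28)}
  {p91, p92, p93} × {26, 27, 28} = {(p91,26), (p91,27), (p91,28), (p92,26), (p92,27), (p92,28), (p93,26), (p93,27), (p93,28)}
These 16 distinct sets form the basis B.
Close under arbitrary unions to get τ_{X×Y}; counting gives |τ_{X×Y}| = 36.


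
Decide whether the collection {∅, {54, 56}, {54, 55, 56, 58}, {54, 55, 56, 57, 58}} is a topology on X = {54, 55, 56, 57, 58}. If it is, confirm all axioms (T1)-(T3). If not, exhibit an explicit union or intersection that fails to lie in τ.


τ IS a topology on X.

Axiom (T1): ∅ ∈ τ? Yes; X ∈ τ? Yes.
Axiom (T2/T3): check pairwise unions and intersections of members of τ.
All pairwise intersections and unions checked — each lies in τ. Therefore τ satisfies (T1), (T2), (T3): it IS a topology on X.


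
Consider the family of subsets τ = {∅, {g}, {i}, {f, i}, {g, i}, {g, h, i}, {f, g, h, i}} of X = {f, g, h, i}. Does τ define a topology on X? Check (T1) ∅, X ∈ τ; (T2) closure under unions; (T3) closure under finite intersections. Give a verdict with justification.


τ is NOT a topology on X.

Axiom (T1): ∅ ∈ τ? Yes; X ∈ τ? Yes.
Axiom (T2/T3): check pairwise unions and intersections of members of τ.
Counterexample for (T2): {g} ∪ {f, i} = {f, g, i} ∉ τ. Therefore τ is NOT a topology.


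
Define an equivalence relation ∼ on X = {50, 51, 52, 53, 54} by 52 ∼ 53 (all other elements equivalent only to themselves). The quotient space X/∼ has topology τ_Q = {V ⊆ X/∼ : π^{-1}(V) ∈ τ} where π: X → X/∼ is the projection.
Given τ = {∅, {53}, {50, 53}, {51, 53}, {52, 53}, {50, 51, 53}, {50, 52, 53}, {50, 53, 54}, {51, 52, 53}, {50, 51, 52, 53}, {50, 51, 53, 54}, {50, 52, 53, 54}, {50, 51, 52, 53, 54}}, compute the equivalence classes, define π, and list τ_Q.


X/∼ = {[50], [51], [52=53], [54]}; |τ_Q| = 7.

Equivalence classes: [50], [51], [52=53], [54].
Quotient map π: X → X/∼ sends 50 ↦ [50], 51 ↦ [51], 52 ↦ [52=53], 53 ↦ [52=53], 54 ↦ [54].
For each subset V ⊆ X/∼, compute π^{-1}(V) ⊆ X and check whether π^{-1}(V) ∈ τ. V is open in τ_Q iff π^{-1}(V) ∈ τ.
  V = {}: π^{-1}(V) = ∅ ∈ τ ✓.
  V = {[50]}: π^{-1}(V) = {50} ∉ τ ✗.
  V = {[51]}: π^{-1}(V) = {51} ∉ τ ✗.
  V = {[50], [51]}: π^{-1}(V) = {50, 51} ∉ τ ✗.
  V = {[52=53]}: π^{-1}(V) = {52, 53} ∈ τ ✓.
  V = {[50], [52=53]}: π^{-1}(V) = {50, 52, 53} ∈ τ ✓.
  V = {[51], [52=53]}: π^{-1}(V) = {51, 52, 53} ∈ τ ✓.
  V = {[50], [51], [52=53]}: π^{-1}(V) = {50, 51, 52, 53} ∈ τ ✓.
  V = {[54]}: π^{-1}(V) = {54} ∉ τ ✗.
  V = {[50], [54]}: π^{-1}(V) = {50, 54} ∉ τ ✗.
  V = {[51], [54]}: π^{-1}(V) = {51, 54} ∉ τ ✗.
  V = {[50], [51], [54]}: π^{-1}(V) = {50, 51, 54} ∉ τ ✗.
  V = {[52=53], [54]}: π^{-1}(V) = {52, 53, 54} ∉ τ ✗.
  V = {[50], [52=53], [54]}: π^{-1}(V) = {50, 52, 53, 54} ∈ τ ✓.
  V = {[51], [52=53], [54]}: π^{-1}(V) = {51, 52, 53, 54} ∉ τ ✗.
  V = {[50], [51], [52=53], [54]}: π^{-1}(V) = {50, 51, 52, 53, 54} ∈ τ ✓.
Open sets in the quotient: τ_Q = {{}, {[52=53]}, {[50], [52=53]}, {[51], [52=53]}, {[50], [51], [52=53]}, {[50], [52=53], [54]}, {[50], [51], [52=53], [54]}} (7 elements).
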